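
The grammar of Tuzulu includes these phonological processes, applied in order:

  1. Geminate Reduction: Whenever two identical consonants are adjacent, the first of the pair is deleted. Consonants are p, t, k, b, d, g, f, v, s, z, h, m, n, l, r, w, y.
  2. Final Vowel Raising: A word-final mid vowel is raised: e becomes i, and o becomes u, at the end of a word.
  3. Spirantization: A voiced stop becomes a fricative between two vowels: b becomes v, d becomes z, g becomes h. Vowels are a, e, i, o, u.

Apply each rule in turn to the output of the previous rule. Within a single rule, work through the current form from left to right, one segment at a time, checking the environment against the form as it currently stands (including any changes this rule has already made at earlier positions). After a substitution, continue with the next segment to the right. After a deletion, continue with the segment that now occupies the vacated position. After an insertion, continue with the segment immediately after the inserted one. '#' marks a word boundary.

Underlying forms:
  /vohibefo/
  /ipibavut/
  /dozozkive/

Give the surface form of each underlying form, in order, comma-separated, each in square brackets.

/vohibefo/:
  1 Geminate Reduction: no change — [vohibefo]
  2 Final Vowel Raising: [vohibefo] → [vohibefu]
  3 Spirantization: [vohibefu] → [vohivefu]
/ipibavut/:
  1 Geminate Reduction: no change — [ipibavut]
  2 Final Vowel Raising: no change — [ipibavut]
  3 Spirantization: [ipibavut] → [ipivavut]
/dozozkive/:
  1 Geminate Reduction: no change — [dozozkive]
  2 Final Vowel Raising: [dozozkive] → [dozozkivi]
  3 Spirantization: no change — [dozozkivi]

[vohivefu], [ipivavut], [dozozkivi]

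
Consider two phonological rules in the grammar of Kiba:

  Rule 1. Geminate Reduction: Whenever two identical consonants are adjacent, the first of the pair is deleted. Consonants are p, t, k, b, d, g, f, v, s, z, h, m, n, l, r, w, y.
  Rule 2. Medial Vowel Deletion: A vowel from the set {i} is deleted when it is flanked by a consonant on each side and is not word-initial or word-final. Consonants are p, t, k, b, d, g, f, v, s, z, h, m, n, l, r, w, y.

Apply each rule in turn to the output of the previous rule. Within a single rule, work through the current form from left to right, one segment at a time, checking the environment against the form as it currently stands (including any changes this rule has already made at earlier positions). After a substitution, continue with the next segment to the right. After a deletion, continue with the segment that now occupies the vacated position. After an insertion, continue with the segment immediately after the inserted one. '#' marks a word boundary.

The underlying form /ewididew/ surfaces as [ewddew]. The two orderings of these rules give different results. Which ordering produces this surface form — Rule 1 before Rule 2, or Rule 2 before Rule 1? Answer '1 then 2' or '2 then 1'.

1 then 2

Order 1 then 2:
  1 Geminate Reduction: no change — [ewididew]
  2 Medial Vowel Deletion: [ewididew] → [ewddew]
  result: [ewddew]
Order 2 then 1:
  2 Medial Vowel Deletion: [ewididew] → [ewddew]
  1 Geminate Reduction: [ewddew] → [ewdew]
  result: [ewdew]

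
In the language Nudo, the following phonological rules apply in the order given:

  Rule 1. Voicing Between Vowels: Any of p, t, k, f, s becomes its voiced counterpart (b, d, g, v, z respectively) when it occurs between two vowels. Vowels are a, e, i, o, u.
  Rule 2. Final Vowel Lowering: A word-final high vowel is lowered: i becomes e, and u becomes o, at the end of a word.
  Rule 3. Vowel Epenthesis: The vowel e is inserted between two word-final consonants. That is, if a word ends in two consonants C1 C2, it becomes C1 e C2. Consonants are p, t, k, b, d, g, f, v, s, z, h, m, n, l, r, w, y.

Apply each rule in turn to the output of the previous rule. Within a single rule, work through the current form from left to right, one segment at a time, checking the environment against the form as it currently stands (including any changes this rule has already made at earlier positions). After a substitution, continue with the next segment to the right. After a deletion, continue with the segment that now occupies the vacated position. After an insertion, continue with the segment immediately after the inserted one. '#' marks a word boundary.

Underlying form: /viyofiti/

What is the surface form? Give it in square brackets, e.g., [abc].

Rule 1 Voicing Between Vowels: [viyofiti] → [viyovidi]
Rule 2 Final Vowel Lowering: [viyovidi] → [viyovide]
Rule 3 Vowel Epenthesis: no change — [viyovide]

[viyovide]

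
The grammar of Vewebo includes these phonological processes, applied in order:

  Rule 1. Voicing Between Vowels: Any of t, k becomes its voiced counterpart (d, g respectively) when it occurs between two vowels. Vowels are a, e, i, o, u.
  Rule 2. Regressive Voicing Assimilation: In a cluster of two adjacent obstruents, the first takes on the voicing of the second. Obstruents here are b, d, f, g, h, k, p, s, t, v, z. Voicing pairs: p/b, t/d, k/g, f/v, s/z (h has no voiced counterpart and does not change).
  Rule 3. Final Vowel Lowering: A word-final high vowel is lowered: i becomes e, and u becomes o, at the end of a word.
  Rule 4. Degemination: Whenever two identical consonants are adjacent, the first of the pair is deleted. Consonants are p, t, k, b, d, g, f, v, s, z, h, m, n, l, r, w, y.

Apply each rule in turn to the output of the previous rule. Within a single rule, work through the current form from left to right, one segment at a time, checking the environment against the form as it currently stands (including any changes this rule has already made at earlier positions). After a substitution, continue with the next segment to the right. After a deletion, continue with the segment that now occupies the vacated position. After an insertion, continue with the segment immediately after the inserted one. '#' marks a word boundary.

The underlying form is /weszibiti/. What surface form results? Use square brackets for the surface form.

[wezibide]

Rule 1 Voicing Between Vowels: [weszibiti] → [weszibidi]
Rule 2 Regressive Voicing Assimilation: [weszibidi] → [wezzibidi]
Rule 3 Final Vowel Lowering: [wezzibidi] → [wezzibide]
Rule 4 Degemination: [wezzibide] → [wezibide]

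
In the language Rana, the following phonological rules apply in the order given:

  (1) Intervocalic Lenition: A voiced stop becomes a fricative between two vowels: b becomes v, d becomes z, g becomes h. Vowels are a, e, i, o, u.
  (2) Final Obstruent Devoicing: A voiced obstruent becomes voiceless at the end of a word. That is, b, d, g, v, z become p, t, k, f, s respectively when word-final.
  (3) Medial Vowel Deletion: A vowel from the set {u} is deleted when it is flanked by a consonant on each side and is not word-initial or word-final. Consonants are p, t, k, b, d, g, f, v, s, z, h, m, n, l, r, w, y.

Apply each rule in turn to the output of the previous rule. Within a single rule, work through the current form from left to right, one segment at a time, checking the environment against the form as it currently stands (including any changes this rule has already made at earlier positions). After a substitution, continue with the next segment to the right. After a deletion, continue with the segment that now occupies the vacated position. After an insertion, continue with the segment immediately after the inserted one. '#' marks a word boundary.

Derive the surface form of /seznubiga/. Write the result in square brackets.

(1) Intervocalic Lenition: [seznubiga] → [seznuviha]
(2) Final Obstruent Devoicing: no change — [seznuviha]
(3) Medial Vowel Deletion: [seznuviha] → [seznviha]

[seznviha]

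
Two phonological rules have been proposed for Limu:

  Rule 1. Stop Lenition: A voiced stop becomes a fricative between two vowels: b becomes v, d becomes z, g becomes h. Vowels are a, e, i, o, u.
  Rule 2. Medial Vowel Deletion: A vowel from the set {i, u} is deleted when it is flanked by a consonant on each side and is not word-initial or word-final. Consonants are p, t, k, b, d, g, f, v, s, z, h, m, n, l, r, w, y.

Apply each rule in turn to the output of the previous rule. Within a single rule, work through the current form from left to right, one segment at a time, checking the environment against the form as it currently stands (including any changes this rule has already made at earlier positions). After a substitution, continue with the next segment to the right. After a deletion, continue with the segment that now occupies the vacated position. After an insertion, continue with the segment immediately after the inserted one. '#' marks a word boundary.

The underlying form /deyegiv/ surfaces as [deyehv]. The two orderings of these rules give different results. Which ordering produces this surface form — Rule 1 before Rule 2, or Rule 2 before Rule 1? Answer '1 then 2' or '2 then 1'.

Order 1 then 2:
  1 Stop Lenition: [deyegiv] → [deyehiv]
  2 Medial Vowel Deletion: [deyehiv] → [deyehv]
  result: [deyehv]
Order 2 then 1:
  2 Medial Vowel Deletion: [deyegiv] → [deyegv]
  1 Stop Lenition: no change — [deyegv]
  result: [deyegv]

1 then 2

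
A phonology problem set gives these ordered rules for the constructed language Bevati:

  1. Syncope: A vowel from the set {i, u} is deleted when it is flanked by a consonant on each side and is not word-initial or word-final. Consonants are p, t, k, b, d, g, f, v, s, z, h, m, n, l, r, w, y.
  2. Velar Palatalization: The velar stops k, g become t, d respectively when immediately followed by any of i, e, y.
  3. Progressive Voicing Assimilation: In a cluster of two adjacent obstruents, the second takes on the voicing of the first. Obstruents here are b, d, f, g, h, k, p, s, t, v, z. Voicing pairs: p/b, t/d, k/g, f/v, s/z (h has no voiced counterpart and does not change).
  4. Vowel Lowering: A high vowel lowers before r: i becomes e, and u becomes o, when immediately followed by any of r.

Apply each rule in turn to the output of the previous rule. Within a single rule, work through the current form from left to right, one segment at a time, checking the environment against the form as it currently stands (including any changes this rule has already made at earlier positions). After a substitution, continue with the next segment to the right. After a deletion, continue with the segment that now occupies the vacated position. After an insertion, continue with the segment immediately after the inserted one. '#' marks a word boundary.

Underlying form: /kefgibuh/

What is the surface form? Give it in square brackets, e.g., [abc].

[tefkph]

1 Syncope: [kefgibuh] → [kefgbh]
2 Velar Palatalization: [kefgbh] → [tefgbh]
3 Progressive Voicing Assimilation: [tefgbh] → [tefkph]
4 Vowel Lowering: no change — [tefkph]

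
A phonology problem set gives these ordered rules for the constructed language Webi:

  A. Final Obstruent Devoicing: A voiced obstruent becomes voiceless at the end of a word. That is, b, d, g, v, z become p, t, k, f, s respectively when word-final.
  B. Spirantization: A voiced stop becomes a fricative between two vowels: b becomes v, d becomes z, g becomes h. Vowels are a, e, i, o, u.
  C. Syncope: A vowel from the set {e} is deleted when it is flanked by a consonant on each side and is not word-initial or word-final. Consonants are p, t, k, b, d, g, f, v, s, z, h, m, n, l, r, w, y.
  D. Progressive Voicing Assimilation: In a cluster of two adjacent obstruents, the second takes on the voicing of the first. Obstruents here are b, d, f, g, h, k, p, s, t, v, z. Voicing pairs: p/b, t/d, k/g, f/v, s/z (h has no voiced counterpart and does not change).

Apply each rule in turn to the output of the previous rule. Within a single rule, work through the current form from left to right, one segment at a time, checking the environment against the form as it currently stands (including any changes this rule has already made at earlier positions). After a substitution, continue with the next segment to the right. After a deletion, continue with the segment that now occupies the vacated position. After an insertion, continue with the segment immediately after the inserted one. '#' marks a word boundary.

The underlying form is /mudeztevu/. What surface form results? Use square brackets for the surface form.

A Final Obstruent Devoicing: no change — [mudeztevu]
B Spirantization: [mudeztevu] → [muzeztevu]
C Syncope: [muzeztevu] → [muzztvu]
D Progressive Voicing Assimilation: [muzztvu] → [muzzdvu]

[muzzdvu]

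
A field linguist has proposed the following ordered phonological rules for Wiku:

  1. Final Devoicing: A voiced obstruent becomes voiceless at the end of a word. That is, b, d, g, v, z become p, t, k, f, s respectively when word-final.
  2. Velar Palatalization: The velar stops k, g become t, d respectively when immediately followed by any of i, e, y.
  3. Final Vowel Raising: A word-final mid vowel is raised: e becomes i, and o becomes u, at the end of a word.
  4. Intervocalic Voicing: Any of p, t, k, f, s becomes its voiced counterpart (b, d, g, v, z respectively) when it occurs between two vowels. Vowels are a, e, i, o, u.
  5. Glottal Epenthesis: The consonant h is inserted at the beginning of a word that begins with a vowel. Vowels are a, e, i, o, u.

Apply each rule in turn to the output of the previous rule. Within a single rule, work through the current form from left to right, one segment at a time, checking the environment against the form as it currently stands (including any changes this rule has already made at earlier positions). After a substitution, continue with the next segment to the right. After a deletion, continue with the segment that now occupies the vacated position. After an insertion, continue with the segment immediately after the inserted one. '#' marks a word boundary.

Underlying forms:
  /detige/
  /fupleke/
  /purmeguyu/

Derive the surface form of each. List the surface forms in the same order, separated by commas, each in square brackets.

/detige/:
  1 Final Devoicing: no change — [detige]
  2 Velar Palatalization: [detige] → [detide]
  3 Final Vowel Raising: [detide] → [detidi]
  4 Intervocalic Voicing: [detidi] → [dedidi]
  5 Glottal Epenthesis: no change — [dedidi]
/fupleke/:
  1 Final Devoicing: no change — [fupleke]
  2 Velar Palatalization: [fupleke] → [fuplete]
  3 Final Vowel Raising: [fuplete] → [fupleti]
  4 Intervocalic Voicing: [fupleti] → [fupledi]
  5 Glottal Epenthesis: no change — [fupledi]
/purmeguyu/:
  1 Final Devoicing: no change — [purmeguyu]
  2 Velar Palatalization: no change — [purmeguyu]
  3 Final Vowel Raising: no change — [purmeguyu]
  4 Intervocalic Voicing: no change — [purmeguyu]
  5 Glottal Epenthesis: no change — [purmeguyu]

[dedidi], [fupledi], [purmeguyu]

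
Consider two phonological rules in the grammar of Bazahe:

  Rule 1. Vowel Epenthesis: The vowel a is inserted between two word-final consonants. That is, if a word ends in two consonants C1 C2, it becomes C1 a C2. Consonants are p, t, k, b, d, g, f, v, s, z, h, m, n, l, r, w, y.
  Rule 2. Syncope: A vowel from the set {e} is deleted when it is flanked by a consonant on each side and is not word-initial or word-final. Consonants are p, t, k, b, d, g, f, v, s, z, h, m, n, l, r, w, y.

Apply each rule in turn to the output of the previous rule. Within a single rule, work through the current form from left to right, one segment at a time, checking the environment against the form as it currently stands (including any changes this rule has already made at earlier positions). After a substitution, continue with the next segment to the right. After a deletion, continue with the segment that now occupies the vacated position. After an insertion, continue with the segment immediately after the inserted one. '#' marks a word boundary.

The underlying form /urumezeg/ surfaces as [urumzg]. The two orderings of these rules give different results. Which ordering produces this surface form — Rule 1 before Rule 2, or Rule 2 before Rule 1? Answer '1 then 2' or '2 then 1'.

1 then 2

Order 1 then 2:
  1 Vowel Epenthesis: no change — [urumezeg]
  2 Syncope: [urumezeg] → [urumzg]
  result: [urumzg]
Order 2 then 1:
  2 Syncope: [urumezeg] → [urumzg]
  1 Vowel Epenthesis: [urumzg] → [urumzag]
  result: [urumzag]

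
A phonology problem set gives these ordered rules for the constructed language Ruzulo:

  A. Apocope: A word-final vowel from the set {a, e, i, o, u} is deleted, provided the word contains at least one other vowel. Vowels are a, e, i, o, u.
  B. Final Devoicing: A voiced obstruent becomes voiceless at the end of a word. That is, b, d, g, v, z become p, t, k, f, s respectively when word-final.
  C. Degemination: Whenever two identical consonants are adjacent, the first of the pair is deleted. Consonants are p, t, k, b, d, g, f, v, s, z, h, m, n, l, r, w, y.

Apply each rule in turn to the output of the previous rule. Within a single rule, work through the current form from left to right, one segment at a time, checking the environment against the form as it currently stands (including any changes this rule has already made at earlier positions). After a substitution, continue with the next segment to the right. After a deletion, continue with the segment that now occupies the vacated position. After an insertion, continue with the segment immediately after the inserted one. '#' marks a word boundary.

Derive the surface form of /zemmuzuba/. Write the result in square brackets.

A Apocope: [zemmuzuba] → [zemmuzub]
B Final Devoicing: [zemmuzub] → [zemmuzup]
C Degemination: [zemmuzup] → [zemuzup]

[zemuzup]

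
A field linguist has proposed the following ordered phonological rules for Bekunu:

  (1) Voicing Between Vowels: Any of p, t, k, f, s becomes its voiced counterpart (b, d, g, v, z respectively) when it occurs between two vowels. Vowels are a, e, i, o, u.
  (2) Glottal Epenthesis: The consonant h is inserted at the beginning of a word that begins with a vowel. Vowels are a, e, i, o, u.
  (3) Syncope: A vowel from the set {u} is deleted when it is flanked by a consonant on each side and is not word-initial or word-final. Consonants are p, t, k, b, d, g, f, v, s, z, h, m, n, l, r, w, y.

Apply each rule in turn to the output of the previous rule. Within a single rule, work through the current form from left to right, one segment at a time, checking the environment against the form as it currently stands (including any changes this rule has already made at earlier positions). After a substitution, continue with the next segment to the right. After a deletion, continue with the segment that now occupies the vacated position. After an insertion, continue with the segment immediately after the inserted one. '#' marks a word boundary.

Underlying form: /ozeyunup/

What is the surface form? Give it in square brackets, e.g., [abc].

(1) Voicing Between Vowels: no change — [ozeyunup]
(2) Glottal Epenthesis: [ozeyunup] → [hozeyunup]
(3) Syncope: [hozeyunup] → [hozeynp]

[hozeynp]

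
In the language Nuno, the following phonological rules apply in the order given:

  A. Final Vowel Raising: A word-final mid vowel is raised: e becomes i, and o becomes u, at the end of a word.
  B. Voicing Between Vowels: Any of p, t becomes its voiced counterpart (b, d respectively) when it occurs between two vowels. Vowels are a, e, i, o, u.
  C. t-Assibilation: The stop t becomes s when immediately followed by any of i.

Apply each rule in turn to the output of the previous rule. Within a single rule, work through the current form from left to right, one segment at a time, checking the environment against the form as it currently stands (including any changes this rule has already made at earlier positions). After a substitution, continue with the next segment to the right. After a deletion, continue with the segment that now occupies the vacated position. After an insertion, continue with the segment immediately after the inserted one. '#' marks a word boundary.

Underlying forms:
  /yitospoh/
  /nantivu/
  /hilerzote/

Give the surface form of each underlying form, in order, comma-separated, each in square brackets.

[yidospoh], [nansivu], [hilerzodi]

/yitospoh/:
  A Final Vowel Raising: no change — [yitospoh]
  B Voicing Between Vowels: [yitospoh] → [yidospoh]
  C t-Assibilation: no change — [yidospoh]
/nantivu/:
  A Final Vowel Raising: no change — [nantivu]
  B Voicing Between Vowels: no change — [nantivu]
  C t-Assibilation: [nantivu] → [nansivu]
/hilerzote/:
  A Final Vowel Raising: [hilerzote] → [hilerzoti]
  B Voicing Between Vowels: [hilerzoti] → [hilerzodi]
  C t-Assibilation: no change — [hilerzodi]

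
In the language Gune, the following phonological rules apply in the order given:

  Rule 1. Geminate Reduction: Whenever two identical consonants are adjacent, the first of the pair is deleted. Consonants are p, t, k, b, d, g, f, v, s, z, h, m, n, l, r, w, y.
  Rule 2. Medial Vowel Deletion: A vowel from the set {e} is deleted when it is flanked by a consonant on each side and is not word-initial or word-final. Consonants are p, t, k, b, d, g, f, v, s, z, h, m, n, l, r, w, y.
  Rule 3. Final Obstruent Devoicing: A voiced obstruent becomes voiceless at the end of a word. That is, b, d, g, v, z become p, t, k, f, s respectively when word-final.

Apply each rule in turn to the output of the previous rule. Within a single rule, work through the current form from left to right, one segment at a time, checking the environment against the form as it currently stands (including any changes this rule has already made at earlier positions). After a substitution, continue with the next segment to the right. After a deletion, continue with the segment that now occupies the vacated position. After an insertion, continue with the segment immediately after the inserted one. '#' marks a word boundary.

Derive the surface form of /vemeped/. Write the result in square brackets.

[vmpt]

Rule 1 Geminate Reduction: no change — [vemeped]
Rule 2 Medial Vowel Deletion: [vemeped] → [vmpd]
Rule 3 Final Obstruent Devoicing: [vmpd] → [vmpt]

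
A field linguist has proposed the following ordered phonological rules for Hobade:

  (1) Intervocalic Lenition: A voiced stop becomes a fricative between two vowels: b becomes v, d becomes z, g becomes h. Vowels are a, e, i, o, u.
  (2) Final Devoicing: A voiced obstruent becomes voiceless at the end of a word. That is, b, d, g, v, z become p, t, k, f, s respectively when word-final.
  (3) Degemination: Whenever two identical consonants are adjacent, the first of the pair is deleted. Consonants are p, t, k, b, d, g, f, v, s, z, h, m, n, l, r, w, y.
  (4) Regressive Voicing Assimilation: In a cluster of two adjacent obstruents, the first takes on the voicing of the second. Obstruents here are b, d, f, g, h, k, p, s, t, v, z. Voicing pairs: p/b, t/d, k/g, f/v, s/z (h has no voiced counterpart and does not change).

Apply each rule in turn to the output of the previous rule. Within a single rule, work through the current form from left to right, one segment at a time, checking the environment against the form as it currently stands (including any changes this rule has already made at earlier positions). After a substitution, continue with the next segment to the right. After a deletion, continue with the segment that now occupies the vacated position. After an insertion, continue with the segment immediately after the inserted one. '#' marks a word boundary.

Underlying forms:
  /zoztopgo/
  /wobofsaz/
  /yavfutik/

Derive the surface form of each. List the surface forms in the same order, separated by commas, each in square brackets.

[zostobgo], [wovofsas], [yaffutik]

/zoztopgo/:
  (1) Intervocalic Lenition: no change — [zoztopgo]
  (2) Final Devoicing: no change — [zoztopgo]
  (3) Degemination: no change — [zoztopgo]
  (4) Regressive Voicing Assimilation: [zoztopgo] → [zostobgo]
/wobofsaz/:
  (1) Intervocalic Lenition: [wobofsaz] → [wovofsaz]
  (2) Final Devoicing: [wovofsaz] → [wovofsas]
  (3) Degemination: no change — [wovofsas]
  (4) Regressive Voicing Assimilation: no change — [wovofsas]
/yavfutik/:
  (1) Intervocalic Lenition: no change — [yavfutik]
  (2) Final Devoicing: no change — [yavfutik]
  (3) Degemination: no change — [yavfutik]
  (4) Regressive Voicing Assimilation: [yavfutik] → [yaffutik]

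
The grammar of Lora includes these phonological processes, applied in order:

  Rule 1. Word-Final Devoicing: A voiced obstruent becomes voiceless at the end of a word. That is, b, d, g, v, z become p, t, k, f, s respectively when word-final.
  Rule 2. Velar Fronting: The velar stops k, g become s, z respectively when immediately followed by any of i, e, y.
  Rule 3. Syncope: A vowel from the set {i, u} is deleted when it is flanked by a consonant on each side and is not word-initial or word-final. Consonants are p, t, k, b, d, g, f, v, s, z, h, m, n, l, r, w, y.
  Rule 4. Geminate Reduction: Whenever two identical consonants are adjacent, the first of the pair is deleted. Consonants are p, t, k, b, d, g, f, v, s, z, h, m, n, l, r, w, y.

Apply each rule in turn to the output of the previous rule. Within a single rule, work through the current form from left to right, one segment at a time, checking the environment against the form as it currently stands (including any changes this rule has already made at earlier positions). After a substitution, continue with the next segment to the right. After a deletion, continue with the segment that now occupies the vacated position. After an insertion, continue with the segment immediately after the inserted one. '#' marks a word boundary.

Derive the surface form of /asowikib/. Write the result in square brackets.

[asowsp]

Rule 1 Word-Final Devoicing: [asowikib] → [asowikip]
Rule 2 Velar Fronting: [asowikip] → [asowisip]
Rule 3 Syncope: [asowisip] → [asowsp]
Rule 4 Geminate Reduction: no change — [asowsp]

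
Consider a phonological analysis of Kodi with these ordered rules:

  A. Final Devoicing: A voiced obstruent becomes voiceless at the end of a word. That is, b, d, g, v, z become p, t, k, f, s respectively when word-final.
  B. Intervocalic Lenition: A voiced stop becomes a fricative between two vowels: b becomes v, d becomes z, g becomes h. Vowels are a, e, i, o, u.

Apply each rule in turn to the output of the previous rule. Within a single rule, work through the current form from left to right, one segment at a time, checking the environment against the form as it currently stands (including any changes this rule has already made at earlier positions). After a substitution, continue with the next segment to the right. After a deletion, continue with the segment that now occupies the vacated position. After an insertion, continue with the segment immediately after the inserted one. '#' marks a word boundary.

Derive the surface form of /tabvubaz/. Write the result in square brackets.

A Final Devoicing: [tabvubaz] → [tabvubas]
B Intervocalic Lenition: [tabvubas] → [tabvuvas]

[tabvuvas]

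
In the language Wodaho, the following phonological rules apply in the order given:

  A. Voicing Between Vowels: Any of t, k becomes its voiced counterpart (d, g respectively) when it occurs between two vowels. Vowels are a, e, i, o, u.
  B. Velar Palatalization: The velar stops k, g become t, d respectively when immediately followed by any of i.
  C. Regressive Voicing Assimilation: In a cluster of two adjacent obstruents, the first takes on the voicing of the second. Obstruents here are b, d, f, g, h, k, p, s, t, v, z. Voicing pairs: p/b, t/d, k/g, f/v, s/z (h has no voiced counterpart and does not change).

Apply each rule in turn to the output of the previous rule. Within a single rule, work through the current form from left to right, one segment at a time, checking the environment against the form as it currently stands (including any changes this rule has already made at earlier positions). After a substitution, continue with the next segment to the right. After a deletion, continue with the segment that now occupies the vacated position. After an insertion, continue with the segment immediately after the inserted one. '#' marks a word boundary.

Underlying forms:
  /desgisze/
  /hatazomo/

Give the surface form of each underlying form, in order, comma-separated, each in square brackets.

[dezdizze], [hadazomo]

/desgisze/:
  A Voicing Between Vowels: no change — [desgisze]
  B Velar Palatalization: [desgisze] → [desdisze]
  C Regressive Voicing Assimilation: [desdisze] → [dezdizze]
/hatazomo/:
  A Voicing Between Vowels: [hatazomo] → [hadazomo]
  B Velar Palatalization: no change — [hadazomo]
  C Regressive Voicing Assimilation: no change — [hadazomo]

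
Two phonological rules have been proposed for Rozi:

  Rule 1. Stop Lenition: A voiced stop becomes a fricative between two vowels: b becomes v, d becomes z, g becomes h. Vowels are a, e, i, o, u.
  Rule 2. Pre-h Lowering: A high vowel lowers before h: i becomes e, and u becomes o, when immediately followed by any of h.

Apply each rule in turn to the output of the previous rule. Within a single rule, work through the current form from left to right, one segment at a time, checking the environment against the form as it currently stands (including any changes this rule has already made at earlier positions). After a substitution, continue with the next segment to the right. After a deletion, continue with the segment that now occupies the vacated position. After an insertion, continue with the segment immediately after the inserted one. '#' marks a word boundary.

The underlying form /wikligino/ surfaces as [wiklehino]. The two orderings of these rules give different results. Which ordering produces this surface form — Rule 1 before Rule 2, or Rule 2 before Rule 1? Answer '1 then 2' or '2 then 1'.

Order 1 then 2:
  1 Stop Lenition: [wikligino] → [wiklihino]
  2 Pre-h Lowering: [wiklihino] → [wiklehino]
  result: [wiklehino]
Order 2 then 1:
  2 Pre-h Lowering: no change — [wikligino]
  1 Stop Lenition: [wikligino] → [wiklihino]
  result: [wiklihino]

1 then 2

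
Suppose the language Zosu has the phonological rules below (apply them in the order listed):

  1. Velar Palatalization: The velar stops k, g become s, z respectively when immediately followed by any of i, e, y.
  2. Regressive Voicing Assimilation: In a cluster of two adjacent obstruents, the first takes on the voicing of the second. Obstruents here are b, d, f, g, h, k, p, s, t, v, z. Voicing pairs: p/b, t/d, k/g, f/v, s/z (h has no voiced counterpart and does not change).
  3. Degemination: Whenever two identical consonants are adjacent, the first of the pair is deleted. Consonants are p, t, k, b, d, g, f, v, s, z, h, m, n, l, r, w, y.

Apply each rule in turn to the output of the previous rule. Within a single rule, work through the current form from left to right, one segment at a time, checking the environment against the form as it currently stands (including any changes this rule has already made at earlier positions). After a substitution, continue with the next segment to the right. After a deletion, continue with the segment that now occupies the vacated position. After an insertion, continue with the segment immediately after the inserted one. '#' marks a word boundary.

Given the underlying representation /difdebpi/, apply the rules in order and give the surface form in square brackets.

[divdepi]

1 Velar Palatalization: no change — [difdebpi]
2 Regressive Voicing Assimilation: [difdebpi] → [divdeppi]
3 Degemination: [divdeppi] → [divdepi]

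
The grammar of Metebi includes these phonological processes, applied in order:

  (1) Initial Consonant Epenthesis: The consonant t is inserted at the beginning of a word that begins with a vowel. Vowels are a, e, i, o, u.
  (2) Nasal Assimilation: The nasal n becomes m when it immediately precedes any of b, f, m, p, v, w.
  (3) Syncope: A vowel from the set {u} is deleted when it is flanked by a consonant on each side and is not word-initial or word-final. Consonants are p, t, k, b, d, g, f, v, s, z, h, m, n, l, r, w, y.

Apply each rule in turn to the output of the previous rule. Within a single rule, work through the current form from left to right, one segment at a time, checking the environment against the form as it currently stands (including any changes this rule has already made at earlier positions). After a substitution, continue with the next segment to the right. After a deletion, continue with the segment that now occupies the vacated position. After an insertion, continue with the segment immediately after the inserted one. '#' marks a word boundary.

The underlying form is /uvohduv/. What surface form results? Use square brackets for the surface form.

[tvohdv]

(1) Initial Consonant Epenthesis: [uvohduv] → [tuvohduv]
(2) Nasal Assimilation: no change — [tuvohduv]
(3) Syncope: [tuvohduv] → [tvohdv]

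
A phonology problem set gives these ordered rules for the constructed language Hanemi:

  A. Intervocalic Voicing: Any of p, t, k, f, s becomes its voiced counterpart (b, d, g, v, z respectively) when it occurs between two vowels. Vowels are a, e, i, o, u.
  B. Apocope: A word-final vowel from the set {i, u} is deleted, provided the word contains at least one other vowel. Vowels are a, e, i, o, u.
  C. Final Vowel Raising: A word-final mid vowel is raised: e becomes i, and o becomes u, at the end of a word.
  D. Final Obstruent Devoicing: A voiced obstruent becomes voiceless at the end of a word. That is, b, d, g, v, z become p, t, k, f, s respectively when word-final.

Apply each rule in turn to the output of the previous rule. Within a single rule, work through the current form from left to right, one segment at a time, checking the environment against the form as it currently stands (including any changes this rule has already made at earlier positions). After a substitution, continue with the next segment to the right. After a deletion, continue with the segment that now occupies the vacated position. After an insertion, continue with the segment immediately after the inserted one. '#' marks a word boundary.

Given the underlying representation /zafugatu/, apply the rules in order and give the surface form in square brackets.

[zavugat]

A Intervocalic Voicing: [zafugatu] → [zavugadu]
B Apocope: [zavugadu] → [zavugad]
C Final Vowel Raising: no change — [zavugad]
D Final Obstruent Devoicing: [zavugad] → [zavugat]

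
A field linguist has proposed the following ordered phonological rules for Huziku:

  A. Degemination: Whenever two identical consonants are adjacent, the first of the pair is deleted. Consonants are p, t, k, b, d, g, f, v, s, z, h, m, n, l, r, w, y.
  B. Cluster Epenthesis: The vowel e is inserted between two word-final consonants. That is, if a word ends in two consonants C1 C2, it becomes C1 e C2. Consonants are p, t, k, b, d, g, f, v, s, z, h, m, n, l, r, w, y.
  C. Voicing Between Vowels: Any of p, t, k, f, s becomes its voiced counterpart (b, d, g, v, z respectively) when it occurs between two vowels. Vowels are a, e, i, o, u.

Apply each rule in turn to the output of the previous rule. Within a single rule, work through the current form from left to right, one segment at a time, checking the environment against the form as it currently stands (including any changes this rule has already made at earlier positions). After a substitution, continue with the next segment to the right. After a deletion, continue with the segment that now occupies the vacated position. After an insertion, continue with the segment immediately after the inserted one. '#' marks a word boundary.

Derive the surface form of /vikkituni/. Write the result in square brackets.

[vigiduni]

A Degemination: [vikkituni] → [vikituni]
B Cluster Epenthesis: no change — [vikituni]
C Voicing Between Vowels: [vikituni] → [vigiduni]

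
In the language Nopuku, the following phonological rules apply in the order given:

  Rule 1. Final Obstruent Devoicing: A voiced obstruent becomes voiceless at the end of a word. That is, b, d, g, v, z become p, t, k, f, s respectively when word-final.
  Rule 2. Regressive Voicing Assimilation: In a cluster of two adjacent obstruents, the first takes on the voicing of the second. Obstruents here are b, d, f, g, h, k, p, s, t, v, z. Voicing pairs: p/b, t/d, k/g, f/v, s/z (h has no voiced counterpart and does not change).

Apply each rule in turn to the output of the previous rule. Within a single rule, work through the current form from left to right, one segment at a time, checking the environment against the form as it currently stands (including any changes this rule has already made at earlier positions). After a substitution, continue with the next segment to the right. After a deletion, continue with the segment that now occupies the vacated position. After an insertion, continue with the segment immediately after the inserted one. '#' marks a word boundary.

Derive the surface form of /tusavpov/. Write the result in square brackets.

[tusafpof]

Rule 1 Final Obstruent Devoicing: [tusavpov] → [tusavpof]
Rule 2 Regressive Voicing Assimilation: [tusavpof] → [tusafpof]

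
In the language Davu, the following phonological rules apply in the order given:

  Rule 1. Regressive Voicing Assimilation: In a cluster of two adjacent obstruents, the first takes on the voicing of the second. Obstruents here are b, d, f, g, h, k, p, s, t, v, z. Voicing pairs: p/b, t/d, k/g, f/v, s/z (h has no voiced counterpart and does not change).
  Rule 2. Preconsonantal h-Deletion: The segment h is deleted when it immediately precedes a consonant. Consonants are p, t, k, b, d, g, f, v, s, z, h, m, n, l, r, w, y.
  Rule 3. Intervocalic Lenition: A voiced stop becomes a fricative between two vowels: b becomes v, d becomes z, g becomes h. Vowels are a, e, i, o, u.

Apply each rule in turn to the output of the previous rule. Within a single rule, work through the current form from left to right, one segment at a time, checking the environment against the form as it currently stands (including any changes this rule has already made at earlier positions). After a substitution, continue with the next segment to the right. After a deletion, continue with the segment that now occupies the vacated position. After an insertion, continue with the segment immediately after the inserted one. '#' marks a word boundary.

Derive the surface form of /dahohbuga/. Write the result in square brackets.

[dahovuha]

Rule 1 Regressive Voicing Assimilation: no change — [dahohbuga]
Rule 2 Preconsonantal h-Deletion: [dahohbuga] → [dahobuga]
Rule 3 Intervocalic Lenition: [dahobuga] → [dahovuha]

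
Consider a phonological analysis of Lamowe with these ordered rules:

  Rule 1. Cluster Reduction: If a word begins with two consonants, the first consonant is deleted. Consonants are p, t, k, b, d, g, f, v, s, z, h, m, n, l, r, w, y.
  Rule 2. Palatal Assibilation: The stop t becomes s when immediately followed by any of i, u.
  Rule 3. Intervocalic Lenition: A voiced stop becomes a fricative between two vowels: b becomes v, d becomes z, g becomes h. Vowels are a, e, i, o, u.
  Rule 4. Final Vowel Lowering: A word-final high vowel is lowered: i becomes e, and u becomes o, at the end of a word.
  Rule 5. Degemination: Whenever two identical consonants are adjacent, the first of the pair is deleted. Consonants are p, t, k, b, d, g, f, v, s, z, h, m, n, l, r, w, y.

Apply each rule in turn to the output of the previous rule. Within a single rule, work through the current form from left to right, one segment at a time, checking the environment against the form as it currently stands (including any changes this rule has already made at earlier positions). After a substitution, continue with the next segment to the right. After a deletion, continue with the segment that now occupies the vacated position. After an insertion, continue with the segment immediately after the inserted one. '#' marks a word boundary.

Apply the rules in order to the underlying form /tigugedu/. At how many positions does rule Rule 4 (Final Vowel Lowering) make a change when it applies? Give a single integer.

Rule 1 Cluster Reduction: no change — [tigugedu]
Rule 2 Palatal Assibilation: [tigugedu] → [sigugedu]
Rule 3 Intervocalic Lenition: [sigugedu] → [sihuhezu]
Rule 4 Final Vowel Lowering: [sihuhezu] → [sihuhezo]
Rule 5 Degemination: no change — [sihuhezo]
Rule Rule 4 changed 1 position(s).

1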